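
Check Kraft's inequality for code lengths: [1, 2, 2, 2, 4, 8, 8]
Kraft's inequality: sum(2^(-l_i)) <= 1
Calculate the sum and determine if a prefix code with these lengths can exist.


Sum = 2^(-1) + 2^(-2) + 2^(-2) + 2^(-2) + 2^(-4) + 2^(-8) + 2^(-8)
    = 0.5 + 0.25 + 0.25 + 0.25 + 0.0625 + 0.00390625 + 0.00390625
    = 338/256 = 1.3203125
Since 1.3203125 > 1, Kraft's inequality is NOT satisfied.
A prefix code with these lengths CANNOT exist.

Kraft sum = 1.3203125. Not satisfied.


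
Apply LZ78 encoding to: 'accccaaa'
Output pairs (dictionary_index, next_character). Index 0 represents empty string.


LZ78 encoding steps:
Dictionary: {0: ''}
Step 1: w='' (idx 0), next='a' -> output (0, 'a'), add 'a' as idx 1
Step 2: w='' (idx 0), next='c' -> output (0, 'c'), add 'c' as idx 2
Step 3: w='c' (idx 2), next='c' -> output (2, 'c'), add 'cc' as idx 3
Step 4: w='c' (idx 2), next='a' -> output (2, 'a'), add 'ca' as idx 4
Step 5: w='a' (idx 1), next='a' -> output (1, 'a'), add 'aa' as idx 5


Encoded: [(0, 'a'), (0, 'c'), (2, 'c'), (2, 'a'), (1, 'a')]


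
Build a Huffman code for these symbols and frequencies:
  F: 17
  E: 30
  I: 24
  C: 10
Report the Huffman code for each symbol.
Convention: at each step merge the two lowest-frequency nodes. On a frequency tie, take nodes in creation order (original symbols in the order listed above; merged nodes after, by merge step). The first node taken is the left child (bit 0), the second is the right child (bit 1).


Huffman tree construction:
Step 1: Merge C(10) + F(17) = 27
Step 2: Merge I(24) + (C+F)(27) = 51
Step 3: Merge E(30) + (I+(C+F))(51) = 81
Read each symbol's code off the tree from the root (left child = 0, right child = 1).

Codes:
  F: 111 (length 3)
  E: 0 (length 1)
  I: 10 (length 2)
  C: 110 (length 3)
Average code length: 159/81 = 1.9630 bits/symbol


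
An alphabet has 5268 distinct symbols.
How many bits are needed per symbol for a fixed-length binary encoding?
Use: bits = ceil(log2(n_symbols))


log2(5268) = 12.363
Bracket: 2^12 = 4096 < 5268 <= 2^13 = 8192
So ceil(log2(5268)) = 13

bits = ceil(log2(5268)) = ceil(12.363) = 13 bits


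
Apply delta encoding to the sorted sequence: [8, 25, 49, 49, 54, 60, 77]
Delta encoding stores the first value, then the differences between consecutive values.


First value: 8
Deltas:
  25 - 8 = 17
  49 - 25 = 24
  49 - 49 = 0
  54 - 49 = 5
  60 - 54 = 6
  77 - 60 = 17


Delta encoded: [8, 17, 24, 0, 5, 6, 17]


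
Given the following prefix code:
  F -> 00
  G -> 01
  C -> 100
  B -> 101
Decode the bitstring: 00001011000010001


Decoding step by step:
Bits 00 -> F
Bits 00 -> F
Bits 101 -> B
Bits 100 -> C
Bits 00 -> F
Bits 100 -> C
Bits 01 -> G


Decoded message: FFBCFCG


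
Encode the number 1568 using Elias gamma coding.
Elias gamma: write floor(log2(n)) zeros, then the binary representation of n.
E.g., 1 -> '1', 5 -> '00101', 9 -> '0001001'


num_bits = floor(log2(1568)) + 1 = 11
leading_zeros = num_bits - 1 = 10
binary(1568) = 11000100000

Elias gamma(1568) = '0000000000' + '11000100000' = 000000000011000100000 (21 bits)


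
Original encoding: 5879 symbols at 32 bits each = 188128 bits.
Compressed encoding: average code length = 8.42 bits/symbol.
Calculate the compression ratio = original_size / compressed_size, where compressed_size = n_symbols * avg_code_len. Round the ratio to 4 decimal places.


original_size = n_symbols * orig_bits = 5879 * 32 = 188128 bits
compressed_size = n_symbols * avg_code_len = 5879 * 8.42 = 49501.18 bits
ratio = original_size / compressed_size = 188128 / 49501.18 = 3.8005

Compression ratio = 3.8005


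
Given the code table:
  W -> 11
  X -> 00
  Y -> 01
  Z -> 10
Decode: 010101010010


Decoding:
01 -> Y
01 -> Y
01 -> Y
01 -> Y
00 -> X
10 -> Z


Result: YYYYXZ


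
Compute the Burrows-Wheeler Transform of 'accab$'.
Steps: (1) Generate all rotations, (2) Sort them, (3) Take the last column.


Rotations (sorted):
  0: $accab -> last char: b
  1: ab$acc -> last char: c
  2: accab$ -> last char: $
  3: b$acca -> last char: a
  4: cab$ac -> last char: c
  5: ccab$a -> last char: a


BWT = bc$aca


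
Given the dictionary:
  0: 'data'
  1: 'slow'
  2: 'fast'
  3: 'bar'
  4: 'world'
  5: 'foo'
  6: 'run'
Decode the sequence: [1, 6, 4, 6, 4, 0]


Look up each index in the dictionary:
  1 -> 'slow'
  6 -> 'run'
  4 -> 'world'
  6 -> 'run'
  4 -> 'world'
  0 -> 'data'

Decoded: "slow run world run world data"


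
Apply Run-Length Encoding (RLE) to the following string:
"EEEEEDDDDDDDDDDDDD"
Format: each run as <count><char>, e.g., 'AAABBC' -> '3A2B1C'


Scanning runs left to right:
  i=0: run of 'E' x 5 -> '5E'
  i=5: run of 'D' x 13 -> '13D'

RLE = 5E13D


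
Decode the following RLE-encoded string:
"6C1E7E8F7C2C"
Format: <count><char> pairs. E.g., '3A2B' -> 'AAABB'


Expanding each <count><char> pair:
  6C -> 'CCCCCC'
  1E -> 'E'
  7E -> 'EEEEEEE'
  8F -> 'FFFFFFFF'
  7C -> 'CCCCCCC'
  2C -> 'CC'

Decoded = CCCCCCEEEEEEEEFFFFFFFFCCCCCCCCC


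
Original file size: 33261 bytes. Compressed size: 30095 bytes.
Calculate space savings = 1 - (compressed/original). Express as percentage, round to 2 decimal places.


ratio = compressed/original = 30095/33261 = 0.904813
savings = 1 - ratio = 1 - 0.904813 = 0.095187
as a percentage: 0.095187 * 100 = 9.52%

Space savings = 1 - 30095/33261 = 9.52%


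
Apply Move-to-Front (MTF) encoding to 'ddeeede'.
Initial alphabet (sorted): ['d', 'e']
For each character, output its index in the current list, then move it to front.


MTF encoding:
'd': index 0 in ['d', 'e'] -> ['d', 'e']
'd': index 0 in ['d', 'e'] -> ['d', 'e']
'e': index 1 in ['d', 'e'] -> ['e', 'd']
'e': index 0 in ['e', 'd'] -> ['e', 'd']
'e': index 0 in ['e', 'd'] -> ['e', 'd']
'd': index 1 in ['e', 'd'] -> ['d', 'e']
'e': index 1 in ['d', 'e'] -> ['e', 'd']


Output: [0, 0, 1, 0, 0, 1, 1]


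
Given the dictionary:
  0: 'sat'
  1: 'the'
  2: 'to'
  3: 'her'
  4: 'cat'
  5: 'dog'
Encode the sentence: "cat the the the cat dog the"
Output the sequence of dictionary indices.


Look up each word in the dictionary:
  'cat' -> 4
  'the' -> 1
  'the' -> 1
  'the' -> 1
  'cat' -> 4
  'dog' -> 5
  'the' -> 1

Encoded: [4, 1, 1, 1, 4, 5, 1]


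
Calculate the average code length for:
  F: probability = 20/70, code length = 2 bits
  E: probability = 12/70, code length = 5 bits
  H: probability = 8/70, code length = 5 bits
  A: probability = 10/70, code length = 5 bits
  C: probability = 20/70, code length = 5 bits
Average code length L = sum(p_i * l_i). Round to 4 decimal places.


Weighted contributions p_i * l_i:
  F: (20/70) * 2 = 40/70
  E: (12/70) * 5 = 60/70
  H: (8/70) * 5 = 40/70
  A: (10/70) * 5 = 50/70
  C: (20/70) * 5 = 100/70
Sum = (40 + 60 + 40 + 50 + 100)/70 = 290/70

L = 290/70 = 4.1429 bits/symbol


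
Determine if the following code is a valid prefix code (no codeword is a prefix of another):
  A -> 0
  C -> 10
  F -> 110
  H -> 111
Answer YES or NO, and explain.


Checking each pair (does one codeword prefix another?):
  A='0' vs C='10': no prefix
  A='0' vs F='110': no prefix
  A='0' vs H='111': no prefix
  C='10' vs A='0': no prefix
  C='10' vs F='110': no prefix
  C='10' vs H='111': no prefix
  F='110' vs A='0': no prefix
  F='110' vs C='10': no prefix
  F='110' vs H='111': no prefix
  H='111' vs A='0': no prefix
  H='111' vs C='10': no prefix
  H='111' vs F='110': no prefix
No violation found over all pairs.

YES -- this is a valid prefix code. No codeword is a prefix of any other codeword.


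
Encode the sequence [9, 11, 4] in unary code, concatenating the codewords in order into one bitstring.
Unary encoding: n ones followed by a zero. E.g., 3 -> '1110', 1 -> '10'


Encode each number as n ones followed by a terminating 0:
  9 -> 1111111110 (10 bits)
  11 -> 111111111110 (12 bits)
  4 -> 11110 (5 bits)
Total length = 10 + 12 + 5 = 27 bits.

Unary([9, 11, 4]) = 111111111011111111111011110 (27 bits)


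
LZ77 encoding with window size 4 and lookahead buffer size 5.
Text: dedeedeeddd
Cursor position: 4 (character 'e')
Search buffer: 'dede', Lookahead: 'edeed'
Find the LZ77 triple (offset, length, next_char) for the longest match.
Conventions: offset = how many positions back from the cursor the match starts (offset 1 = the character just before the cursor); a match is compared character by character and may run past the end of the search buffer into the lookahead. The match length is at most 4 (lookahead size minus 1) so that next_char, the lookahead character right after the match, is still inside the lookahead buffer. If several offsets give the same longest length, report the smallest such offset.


Try each offset into the search buffer:
  offset=1 (pos 3, char 'e'): match length 1
  offset=2 (pos 2, char 'd'): match length 0
  offset=3 (pos 1, char 'e'): match length 4
  offset=4 (pos 0, char 'd'): match length 0
Longest match has length 4 at offset 3.
next_char = character at position 4 + 4 = 8 -> 'd'

Best match: offset=3, length=4 (matching 'edee' starting at position 1)
LZ77 triple: (3, 4, 'd')


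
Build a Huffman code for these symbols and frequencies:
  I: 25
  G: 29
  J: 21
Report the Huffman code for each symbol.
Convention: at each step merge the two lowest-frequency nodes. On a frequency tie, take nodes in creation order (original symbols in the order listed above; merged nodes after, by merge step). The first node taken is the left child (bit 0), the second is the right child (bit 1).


Huffman tree construction:
Step 1: Merge J(21) + I(25) = 46
Step 2: Merge G(29) + (J+I)(46) = 75
Read each symbol's code off the tree from the root (left child = 0, right child = 1).

Codes:
  I: 11 (length 2)
  G: 0 (length 1)
  J: 10 (length 2)
Average code length: 121/75 = 1.6133 bits/symbol


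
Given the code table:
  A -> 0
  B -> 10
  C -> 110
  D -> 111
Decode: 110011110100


Decoding:
110 -> C
0 -> A
111 -> D
10 -> B
10 -> B
0 -> A


Result: CADBBA


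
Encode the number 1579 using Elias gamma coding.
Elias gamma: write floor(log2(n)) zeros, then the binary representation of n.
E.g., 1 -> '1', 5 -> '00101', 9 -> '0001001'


num_bits = floor(log2(1579)) + 1 = 11
leading_zeros = num_bits - 1 = 10
binary(1579) = 11000101011

Elias gamma(1579) = '0000000000' + '11000101011' = 000000000011000101011 (21 bits)


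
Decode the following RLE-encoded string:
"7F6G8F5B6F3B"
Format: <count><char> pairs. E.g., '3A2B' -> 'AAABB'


Expanding each <count><char> pair:
  7F -> 'FFFFFFF'
  6G -> 'GGGGGG'
  8F -> 'FFFFFFFF'
  5B -> 'BBBBB'
  6F -> 'FFFFFF'
  3B -> 'BBB'

Decoded = FFFFFFFGGGGGGFFFFFFFFBBBBBFFFFFFBBB


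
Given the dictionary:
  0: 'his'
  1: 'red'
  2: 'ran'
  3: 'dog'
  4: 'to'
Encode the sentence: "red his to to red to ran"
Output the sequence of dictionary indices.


Look up each word in the dictionary:
  'red' -> 1
  'his' -> 0
  'to' -> 4
  'to' -> 4
  'red' -> 1
  'to' -> 4
  'ran' -> 2

Encoded: [1, 0, 4, 4, 1, 4, 2]


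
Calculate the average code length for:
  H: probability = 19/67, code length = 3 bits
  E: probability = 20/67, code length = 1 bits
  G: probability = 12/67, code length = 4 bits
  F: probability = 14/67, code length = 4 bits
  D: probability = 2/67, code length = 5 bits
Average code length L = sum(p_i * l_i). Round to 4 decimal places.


Weighted contributions p_i * l_i:
  H: (19/67) * 3 = 57/67
  E: (20/67) * 1 = 20/67
  G: (12/67) * 4 = 48/67
  F: (14/67) * 4 = 56/67
  D: (2/67) * 5 = 10/67
Sum = (57 + 20 + 48 + 56 + 10)/67 = 191/67

L = 191/67 = 2.8507 bits/symbol


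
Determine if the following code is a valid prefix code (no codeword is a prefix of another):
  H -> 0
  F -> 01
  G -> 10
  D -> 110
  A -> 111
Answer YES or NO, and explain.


Checking each pair (does one codeword prefix another?):
  H='0' vs F='01': prefix -- VIOLATION

NO -- this is NOT a valid prefix code. H (0) is a prefix of F (01).


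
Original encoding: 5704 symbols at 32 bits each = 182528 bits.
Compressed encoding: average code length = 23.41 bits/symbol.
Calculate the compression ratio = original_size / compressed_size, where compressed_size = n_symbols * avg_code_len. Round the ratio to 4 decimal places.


original_size = n_symbols * orig_bits = 5704 * 32 = 182528 bits
compressed_size = n_symbols * avg_code_len = 5704 * 23.41 = 133530.64 bits
ratio = original_size / compressed_size = 182528 / 133530.64 = 1.3669

Compression ratio = 1.3669


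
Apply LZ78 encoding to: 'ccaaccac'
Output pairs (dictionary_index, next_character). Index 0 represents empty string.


LZ78 encoding steps:
Dictionary: {0: ''}
Step 1: w='' (idx 0), next='c' -> output (0, 'c'), add 'c' as idx 1
Step 2: w='c' (idx 1), next='a' -> output (1, 'a'), add 'ca' as idx 2
Step 3: w='' (idx 0), next='a' -> output (0, 'a'), add 'a' as idx 3
Step 4: w='c' (idx 1), next='c' -> output (1, 'c'), add 'cc' as idx 4
Step 5: w='a' (idx 3), next='c' -> output (3, 'c'), add 'ac' as idx 5


Encoded: [(0, 'c'), (1, 'a'), (0, 'a'), (1, 'c'), (3, 'c')]


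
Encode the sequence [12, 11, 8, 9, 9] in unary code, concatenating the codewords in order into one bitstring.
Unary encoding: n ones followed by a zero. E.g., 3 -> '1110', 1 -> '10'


Encode each number as n ones followed by a terminating 0:
  12 -> 1111111111110 (13 bits)
  11 -> 111111111110 (12 bits)
  8 -> 111111110 (9 bits)
  9 -> 1111111110 (10 bits)
  9 -> 1111111110 (10 bits)
Total length = 13 + 12 + 9 + 10 + 10 = 54 bits.

Unary([12, 11, 8, 9, 9]) = 111111111111011111111111011111111011111111101111111110 (54 bits)


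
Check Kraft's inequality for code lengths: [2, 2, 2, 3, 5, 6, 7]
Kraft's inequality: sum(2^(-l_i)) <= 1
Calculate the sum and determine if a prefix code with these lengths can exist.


Sum = 2^(-2) + 2^(-2) + 2^(-2) + 2^(-3) + 2^(-5) + 2^(-6) + 2^(-7)
    = 0.25 + 0.25 + 0.25 + 0.125 + 0.03125 + 0.015625 + 0.0078125
    = 119/128 = 0.9296875
Since 0.9296875 <= 1, Kraft's inequality IS satisfied.
A prefix code with these lengths CAN exist.

Kraft sum = 0.9296875. Satisfied.


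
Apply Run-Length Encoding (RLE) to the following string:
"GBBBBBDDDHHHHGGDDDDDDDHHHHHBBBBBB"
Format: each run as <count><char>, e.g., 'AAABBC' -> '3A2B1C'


Scanning runs left to right:
  i=0: run of 'G' x 1 -> '1G'
  i=1: run of 'B' x 5 -> '5B'
  i=6: run of 'D' x 3 -> '3D'
  i=9: run of 'H' x 4 -> '4H'
  i=13: run of 'G' x 2 -> '2G'
  i=15: run of 'D' x 7 -> '7D'
  i=22: run of 'H' x 5 -> '5H'
  i=27: run of 'B' x 6 -> '6B'

RLE = 1G5B3D4H2G7D5H6B


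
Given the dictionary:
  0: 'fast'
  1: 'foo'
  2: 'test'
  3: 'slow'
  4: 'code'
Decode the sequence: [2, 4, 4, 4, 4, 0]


Look up each index in the dictionary:
  2 -> 'test'
  4 -> 'code'
  4 -> 'code'
  4 -> 'code'
  4 -> 'code'
  0 -> 'fast'

Decoded: "test code code code code fast"


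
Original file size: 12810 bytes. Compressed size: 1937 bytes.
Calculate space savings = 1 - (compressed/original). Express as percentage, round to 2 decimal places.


ratio = compressed/original = 1937/12810 = 0.15121
savings = 1 - ratio = 1 - 0.15121 = 0.84879
as a percentage: 0.84879 * 100 = 84.88%

Space savings = 1 - 1937/12810 = 84.88%


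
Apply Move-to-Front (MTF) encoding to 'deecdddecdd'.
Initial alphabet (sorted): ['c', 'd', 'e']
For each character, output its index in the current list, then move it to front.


MTF encoding:
'd': index 1 in ['c', 'd', 'e'] -> ['d', 'c', 'e']
'e': index 2 in ['d', 'c', 'e'] -> ['e', 'd', 'c']
'e': index 0 in ['e', 'd', 'c'] -> ['e', 'd', 'c']
'c': index 2 in ['e', 'd', 'c'] -> ['c', 'e', 'd']
'd': index 2 in ['c', 'e', 'd'] -> ['d', 'c', 'e']
'd': index 0 in ['d', 'c', 'e'] -> ['d', 'c', 'e']
'd': index 0 in ['d', 'c', 'e'] -> ['d', 'c', 'e']
'e': index 2 in ['d', 'c', 'e'] -> ['e', 'd', 'c']
'c': index 2 in ['e', 'd', 'c'] -> ['c', 'e', 'd']
'd': index 2 in ['c', 'e', 'd'] -> ['d', 'c', 'e']
'd': index 0 in ['d', 'c', 'e'] -> ['d', 'c', 'e']


Output: [1, 2, 0, 2, 2, 0, 0, 2, 2, 2, 0]


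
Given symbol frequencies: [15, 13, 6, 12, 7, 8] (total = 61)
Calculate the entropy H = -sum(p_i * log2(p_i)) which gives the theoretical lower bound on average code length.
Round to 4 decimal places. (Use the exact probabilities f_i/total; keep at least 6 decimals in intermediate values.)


Per-symbol terms -p_i * log2(p_i) with p_i = f_i/61:
  p = 15/61 = 0.245902: log2(p) = -2.023847, -p*log2(p) = 0.497667
  p = 13/61 = 0.213115: log2(p) = -2.230298, -p*log2(p) = 0.475309
  p = 6/61 = 0.098361: log2(p) = -3.345775, -p*log2(p) = 0.329093
  p = 12/61 = 0.196721: log2(p) = -2.345775, -p*log2(p) = 0.461464
  p = 7/61 = 0.114754: log2(p) = -3.123382, -p*log2(p) = 0.358421
  p = 8/61 = 0.131148: log2(p) = -2.930737, -p*log2(p) = 0.384359
H = 0.497667 + 0.475309 + 0.329093 + 0.461464 + 0.358421 + 0.384359 = 2.506313

H = 2.5063 bits/symbol


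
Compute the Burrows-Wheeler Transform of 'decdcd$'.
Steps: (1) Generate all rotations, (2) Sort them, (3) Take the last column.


Rotations (sorted):
  0: $decdcd -> last char: d
  1: cd$decd -> last char: d
  2: cdcd$de -> last char: e
  3: d$decdc -> last char: c
  4: dcd$dec -> last char: c
  5: decdcd$ -> last char: $
  6: ecdcd$d -> last char: d


BWT = ddecc$d


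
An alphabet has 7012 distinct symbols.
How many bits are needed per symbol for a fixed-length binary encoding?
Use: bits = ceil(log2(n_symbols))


log2(7012) = 12.7756
Bracket: 2^12 = 4096 < 7012 <= 2^13 = 8192
So ceil(log2(7012)) = 13

bits = ceil(log2(7012)) = ceil(12.7756) = 13 bits


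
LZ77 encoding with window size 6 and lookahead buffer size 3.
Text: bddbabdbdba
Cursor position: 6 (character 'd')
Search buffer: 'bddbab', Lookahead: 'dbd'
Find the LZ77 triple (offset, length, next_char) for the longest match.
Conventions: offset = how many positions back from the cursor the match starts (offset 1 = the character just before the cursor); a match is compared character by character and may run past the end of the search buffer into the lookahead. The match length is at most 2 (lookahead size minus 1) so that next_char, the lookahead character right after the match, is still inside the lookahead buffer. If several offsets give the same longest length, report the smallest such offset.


Try each offset into the search buffer:
  offset=1 (pos 5, char 'b'): match length 0
  offset=2 (pos 4, char 'a'): match length 0
  offset=3 (pos 3, char 'b'): match length 0
  offset=4 (pos 2, char 'd'): match length 2
  offset=5 (pos 1, char 'd'): match length 1
  offset=6 (pos 0, char 'b'): match length 0
Longest match has length 2 at offset 4.
next_char = character at position 6 + 2 = 8 -> 'd'

Best match: offset=4, length=2 (matching 'db' starting at position 2)
LZ77 triple: (4, 2, 'd')


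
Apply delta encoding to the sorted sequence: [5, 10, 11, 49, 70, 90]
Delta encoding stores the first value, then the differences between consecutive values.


First value: 5
Deltas:
  10 - 5 = 5
  11 - 10 = 1
  49 - 11 = 38
  70 - 49 = 21
  90 - 70 = 20


Delta encoded: [5, 5, 1, 38, 21, 20]


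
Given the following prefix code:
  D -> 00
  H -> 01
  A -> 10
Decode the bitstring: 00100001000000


Decoding step by step:
Bits 00 -> D
Bits 10 -> A
Bits 00 -> D
Bits 01 -> H
Bits 00 -> D
Bits 00 -> D
Bits 00 -> D


Decoded message: DADHDDD


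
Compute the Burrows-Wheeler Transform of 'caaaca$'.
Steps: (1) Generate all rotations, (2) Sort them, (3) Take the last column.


Rotations (sorted):
  0: $caaaca -> last char: a
  1: a$caaac -> last char: c
  2: aaaca$c -> last char: c
  3: aaca$ca -> last char: a
  4: aca$caa -> last char: a
  5: ca$caaa -> last char: a
  6: caaaca$ -> last char: $


BWT = accaaa$


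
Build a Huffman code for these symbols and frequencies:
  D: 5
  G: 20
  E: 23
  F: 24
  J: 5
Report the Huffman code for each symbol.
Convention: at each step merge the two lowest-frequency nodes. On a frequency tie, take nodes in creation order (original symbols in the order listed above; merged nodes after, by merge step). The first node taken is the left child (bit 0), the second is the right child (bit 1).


Huffman tree construction:
Step 1: Merge D(5) + J(5) = 10
Step 2: Merge (D+J)(10) + G(20) = 30
Step 3: Merge E(23) + F(24) = 47
Step 4: Merge ((D+J)+G)(30) + (E+F)(47) = 77
Read each symbol's code off the tree from the root (left child = 0, right child = 1).

Codes:
  D: 000 (length 3)
  G: 01 (length 2)
  E: 10 (length 2)
  F: 11 (length 2)
  J: 001 (length 3)
Average code length: 164/77 = 2.1299 bits/symbol


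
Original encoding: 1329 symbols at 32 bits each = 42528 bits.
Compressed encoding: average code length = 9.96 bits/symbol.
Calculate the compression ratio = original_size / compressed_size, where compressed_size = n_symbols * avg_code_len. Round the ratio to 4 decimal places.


original_size = n_symbols * orig_bits = 1329 * 32 = 42528 bits
compressed_size = n_symbols * avg_code_len = 1329 * 9.96 = 13236.84 bits
ratio = original_size / compressed_size = 42528 / 13236.84 = 3.2129

Compression ratio = 3.2129


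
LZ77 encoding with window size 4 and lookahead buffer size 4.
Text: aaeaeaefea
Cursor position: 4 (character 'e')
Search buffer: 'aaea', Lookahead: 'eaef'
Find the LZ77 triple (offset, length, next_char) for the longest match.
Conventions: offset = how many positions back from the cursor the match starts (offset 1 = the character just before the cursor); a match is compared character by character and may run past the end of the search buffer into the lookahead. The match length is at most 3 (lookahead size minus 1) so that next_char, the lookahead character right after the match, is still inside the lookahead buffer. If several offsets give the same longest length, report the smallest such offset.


Try each offset into the search buffer:
  offset=1 (pos 3, char 'a'): match length 0
  offset=2 (pos 2, char 'e'): match length 3
  offset=3 (pos 1, char 'a'): match length 0
  offset=4 (pos 0, char 'a'): match length 0
Longest match has length 3 at offset 2.
next_char = character at position 4 + 3 = 7 -> 'f'

Best match: offset=2, length=3 (matching 'eae' starting at position 2)
LZ77 triple: (2, 3, 'f')


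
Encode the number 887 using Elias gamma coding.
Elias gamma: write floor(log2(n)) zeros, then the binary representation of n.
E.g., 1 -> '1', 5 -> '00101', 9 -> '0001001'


num_bits = floor(log2(887)) + 1 = 10
leading_zeros = num_bits - 1 = 9
binary(887) = 1101110111

Elias gamma(887) = '000000000' + '1101110111' = 0000000001101110111 (19 bits)


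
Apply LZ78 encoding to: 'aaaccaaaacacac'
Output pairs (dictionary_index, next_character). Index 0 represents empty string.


LZ78 encoding steps:
Dictionary: {0: ''}
Step 1: w='' (idx 0), next='a' -> output (0, 'a'), add 'a' as idx 1
Step 2: w='a' (idx 1), next='a' -> output (1, 'a'), add 'aa' as idx 2
Step 3: w='' (idx 0), next='c' -> output (0, 'c'), add 'c' as idx 3
Step 4: w='c' (idx 3), next='a' -> output (3, 'a'), add 'ca' as idx 4
Step 5: w='aa' (idx 2), next='a' -> output (2, 'a'), add 'aaa' as idx 5
Step 6: w='ca' (idx 4), next='c' -> output (4, 'c'), add 'cac' as idx 6
Step 7: w='a' (idx 1), next='c' -> output (1, 'c'), add 'ac' as idx 7


Encoded: [(0, 'a'), (1, 'a'), (0, 'c'), (3, 'a'), (2, 'a'), (4, 'c'), (1, 'c')]


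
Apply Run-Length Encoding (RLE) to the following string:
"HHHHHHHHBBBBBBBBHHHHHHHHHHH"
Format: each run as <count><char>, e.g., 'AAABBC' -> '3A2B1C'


Scanning runs left to right:
  i=0: run of 'H' x 8 -> '8H'
  i=8: run of 'B' x 8 -> '8B'
  i=16: run of 'H' x 11 -> '11H'

RLE = 8H8B11H


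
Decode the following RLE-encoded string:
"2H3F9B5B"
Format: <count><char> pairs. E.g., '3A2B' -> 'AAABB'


Expanding each <count><char> pair:
  2H -> 'HH'
  3F -> 'FFF'
  9B -> 'BBBBBBBBB'
  5B -> 'BBBBB'

Decoded = HHFFFBBBBBBBBBBBBBB


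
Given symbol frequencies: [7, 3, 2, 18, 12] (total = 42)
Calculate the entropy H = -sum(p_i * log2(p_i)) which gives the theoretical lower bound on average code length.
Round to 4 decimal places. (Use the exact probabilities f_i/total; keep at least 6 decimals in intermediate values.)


Per-symbol terms -p_i * log2(p_i) with p_i = f_i/42:
  p = 7/42 = 0.166667: log2(p) = -2.584963, -p*log2(p) = 0.430827
  p = 3/42 = 0.071429: log2(p) = -3.807355, -p*log2(p) = 0.271954
  p = 2/42 = 0.047619: log2(p) = -4.392317, -p*log2(p) = 0.209158
  p = 18/42 = 0.428571: log2(p) = -1.222392, -p*log2(p) = 0.523882
  p = 12/42 = 0.285714: log2(p) = -1.807355, -p*log2(p) = 0.516387
H = 0.430827 + 0.271954 + 0.209158 + 0.523882 + 0.516387 = 1.952208

H = 1.9522 bits/symbol


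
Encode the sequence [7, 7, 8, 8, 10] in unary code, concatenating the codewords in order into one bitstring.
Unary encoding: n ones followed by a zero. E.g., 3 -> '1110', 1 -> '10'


Encode each number as n ones followed by a terminating 0:
  7 -> 11111110 (8 bits)
  7 -> 11111110 (8 bits)
  8 -> 111111110 (9 bits)
  8 -> 111111110 (9 bits)
  10 -> 11111111110 (11 bits)
Total length = 8 + 8 + 9 + 9 + 11 = 45 bits.

Unary([7, 7, 8, 8, 10]) = 111111101111111011111111011111111011111111110 (45 bits)


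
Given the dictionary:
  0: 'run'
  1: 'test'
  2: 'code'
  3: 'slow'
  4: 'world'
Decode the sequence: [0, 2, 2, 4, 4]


Look up each index in the dictionary:
  0 -> 'run'
  2 -> 'code'
  2 -> 'code'
  4 -> 'world'
  4 -> 'world'

Decoded: "run code code world world"


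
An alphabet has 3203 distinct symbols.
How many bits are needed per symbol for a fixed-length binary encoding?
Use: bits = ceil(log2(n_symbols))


log2(3203) = 11.6452
Bracket: 2^11 = 2048 < 3203 <= 2^12 = 4096
So ceil(log2(3203)) = 12

bits = ceil(log2(3203)) = ceil(11.6452) = 12 bits


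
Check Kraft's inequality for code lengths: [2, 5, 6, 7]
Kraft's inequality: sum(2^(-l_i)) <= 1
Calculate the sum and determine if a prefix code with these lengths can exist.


Sum = 2^(-2) + 2^(-5) + 2^(-6) + 2^(-7)
    = 0.25 + 0.03125 + 0.015625 + 0.0078125
    = 39/128 = 0.3046875
Since 0.3046875 <= 1, Kraft's inequality IS satisfied.
A prefix code with these lengths CAN exist.

Kraft sum = 0.3046875. Satisfied.


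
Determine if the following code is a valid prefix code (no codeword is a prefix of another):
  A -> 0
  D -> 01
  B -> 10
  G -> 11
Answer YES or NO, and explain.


Checking each pair (does one codeword prefix another?):
  A='0' vs D='01': prefix -- VIOLATION

NO -- this is NOT a valid prefix code. A (0) is a prefix of D (01).


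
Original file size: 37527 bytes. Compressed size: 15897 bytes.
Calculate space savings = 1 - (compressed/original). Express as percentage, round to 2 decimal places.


ratio = compressed/original = 15897/37527 = 0.423615
savings = 1 - ratio = 1 - 0.423615 = 0.576385
as a percentage: 0.576385 * 100 = 57.64%

Space savings = 1 - 15897/37527 = 57.64%


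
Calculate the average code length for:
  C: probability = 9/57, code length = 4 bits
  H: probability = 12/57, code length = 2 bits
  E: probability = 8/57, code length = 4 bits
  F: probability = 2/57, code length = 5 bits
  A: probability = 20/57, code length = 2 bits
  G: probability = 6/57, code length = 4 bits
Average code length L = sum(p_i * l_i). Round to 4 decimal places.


Weighted contributions p_i * l_i:
  C: (9/57) * 4 = 36/57
  H: (12/57) * 2 = 24/57
  E: (8/57) * 4 = 32/57
  F: (2/57) * 5 = 10/57
  A: (20/57) * 2 = 40/57
  G: (6/57) * 4 = 24/57
Sum = (36 + 24 + 32 + 10 + 40 + 24)/57 = 166/57

L = 166/57 = 2.9123 bits/symbol


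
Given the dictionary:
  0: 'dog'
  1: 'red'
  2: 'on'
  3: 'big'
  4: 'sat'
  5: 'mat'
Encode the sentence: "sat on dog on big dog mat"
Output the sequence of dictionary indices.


Look up each word in the dictionary:
  'sat' -> 4
  'on' -> 2
  'dog' -> 0
  'on' -> 2
  'big' -> 3
  'dog' -> 0
  'mat' -> 5

Encoded: [4, 2, 0, 2, 3, 0, 5]


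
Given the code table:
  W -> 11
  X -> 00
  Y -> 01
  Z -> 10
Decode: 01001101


Decoding:
01 -> Y
00 -> X
11 -> W
01 -> Y


Result: YXWY


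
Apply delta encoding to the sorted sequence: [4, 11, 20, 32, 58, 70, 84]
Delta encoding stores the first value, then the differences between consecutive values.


First value: 4
Deltas:
  11 - 4 = 7
  20 - 11 = 9
  32 - 20 = 12
  58 - 32 = 26
  70 - 58 = 12
  84 - 70 = 14


Delta encoded: [4, 7, 9, 12, 26, 12, 14]


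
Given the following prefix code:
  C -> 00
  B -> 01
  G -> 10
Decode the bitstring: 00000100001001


Decoding step by step:
Bits 00 -> C
Bits 00 -> C
Bits 01 -> B
Bits 00 -> C
Bits 00 -> C
Bits 10 -> G
Bits 01 -> B


Decoded message: CCBCCGB


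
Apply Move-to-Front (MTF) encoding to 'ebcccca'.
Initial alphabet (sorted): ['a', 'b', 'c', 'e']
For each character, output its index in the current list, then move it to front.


MTF encoding:
'e': index 3 in ['a', 'b', 'c', 'e'] -> ['e', 'a', 'b', 'c']
'b': index 2 in ['e', 'a', 'b', 'c'] -> ['b', 'e', 'a', 'c']
'c': index 3 in ['b', 'e', 'a', 'c'] -> ['c', 'b', 'e', 'a']
'c': index 0 in ['c', 'b', 'e', 'a'] -> ['c', 'b', 'e', 'a']
'c': index 0 in ['c', 'b', 'e', 'a'] -> ['c', 'b', 'e', 'a']
'c': index 0 in ['c', 'b', 'e', 'a'] -> ['c', 'b', 'e', 'a']
'a': index 3 in ['c', 'b', 'e', 'a'] -> ['a', 'c', 'b', 'e']


Output: [3, 2, 3, 0, 0, 0, 3]


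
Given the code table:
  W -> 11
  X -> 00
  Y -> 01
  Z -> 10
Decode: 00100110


Decoding:
00 -> X
10 -> Z
01 -> Y
10 -> Z


Result: XZYZ


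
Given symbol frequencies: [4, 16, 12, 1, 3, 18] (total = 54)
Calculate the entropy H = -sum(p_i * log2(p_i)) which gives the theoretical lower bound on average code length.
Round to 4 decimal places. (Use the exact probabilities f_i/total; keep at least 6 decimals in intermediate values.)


Per-symbol terms -p_i * log2(p_i) with p_i = f_i/54:
  p = 4/54 = 0.074074: log2(p) = -3.754888, -p*log2(p) = 0.278140
  p = 16/54 = 0.296296: log2(p) = -1.754888, -p*log2(p) = 0.519967
  p = 12/54 = 0.222222: log2(p) = -2.169925, -p*log2(p) = 0.482206
  p = 1/54 = 0.018519: log2(p) = -5.754888, -p*log2(p) = 0.106572
  p = 3/54 = 0.055556: log2(p) = -4.169925, -p*log2(p) = 0.231663
  p = 18/54 = 0.333333: log2(p) = -1.584963, -p*log2(p) = 0.528321
H = 0.278140 + 0.519967 + 0.482206 + 0.106572 + 0.231663 + 0.528321 = 2.146869

H = 2.1469 bits/symbol


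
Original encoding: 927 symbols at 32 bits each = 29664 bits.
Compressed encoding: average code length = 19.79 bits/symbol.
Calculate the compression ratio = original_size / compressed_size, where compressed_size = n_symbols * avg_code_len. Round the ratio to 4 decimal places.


original_size = n_symbols * orig_bits = 927 * 32 = 29664 bits
compressed_size = n_symbols * avg_code_len = 927 * 19.79 = 18345.33 bits
ratio = original_size / compressed_size = 29664 / 18345.33 = 1.617

Compression ratio = 1.617


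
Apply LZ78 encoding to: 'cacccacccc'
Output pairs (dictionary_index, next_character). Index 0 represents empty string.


LZ78 encoding steps:
Dictionary: {0: ''}
Step 1: w='' (idx 0), next='c' -> output (0, 'c'), add 'c' as idx 1
Step 2: w='' (idx 0), next='a' -> output (0, 'a'), add 'a' as idx 2
Step 3: w='c' (idx 1), next='c' -> output (1, 'c'), add 'cc' as idx 3
Step 4: w='c' (idx 1), next='a' -> output (1, 'a'), add 'ca' as idx 4
Step 5: w='cc' (idx 3), next='c' -> output (3, 'c'), add 'ccc' as idx 5
Step 6: w='c' (idx 1), end of input -> output (1, '')


Encoded: [(0, 'c'), (0, 'a'), (1, 'c'), (1, 'a'), (3, 'c'), (1, '')]


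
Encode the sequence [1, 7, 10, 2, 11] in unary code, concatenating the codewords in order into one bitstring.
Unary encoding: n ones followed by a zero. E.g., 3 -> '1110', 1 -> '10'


Encode each number as n ones followed by a terminating 0:
  1 -> 10 (2 bits)
  7 -> 11111110 (8 bits)
  10 -> 11111111110 (11 bits)
  2 -> 110 (3 bits)
  11 -> 111111111110 (12 bits)
Total length = 2 + 8 + 11 + 3 + 12 = 36 bits.

Unary([1, 7, 10, 2, 11]) = 101111111011111111110110111111111110 (36 bits)


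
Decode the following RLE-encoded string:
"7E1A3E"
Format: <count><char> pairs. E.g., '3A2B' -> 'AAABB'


Expanding each <count><char> pair:
  7E -> 'EEEEEEE'
  1A -> 'A'
  3E -> 'EEE'

Decoded = EEEEEEEAEEE


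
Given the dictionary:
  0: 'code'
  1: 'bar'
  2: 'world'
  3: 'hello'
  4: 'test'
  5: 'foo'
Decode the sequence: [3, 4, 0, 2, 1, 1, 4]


Look up each index in the dictionary:
  3 -> 'hello'
  4 -> 'test'
  0 -> 'code'
  2 -> 'world'
  1 -> 'bar'
  1 -> 'bar'
  4 -> 'test'

Decoded: "hello test code world bar bar test"


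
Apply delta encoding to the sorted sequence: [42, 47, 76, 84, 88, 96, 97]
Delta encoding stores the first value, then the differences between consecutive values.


First value: 42
Deltas:
  47 - 42 = 5
  76 - 47 = 29
  84 - 76 = 8
  88 - 84 = 4
  96 - 88 = 8
  97 - 96 = 1


Delta encoded: [42, 5, 29, 8, 4, 8, 1]


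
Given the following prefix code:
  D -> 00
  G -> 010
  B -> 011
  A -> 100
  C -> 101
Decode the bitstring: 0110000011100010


Decoding step by step:
Bits 011 -> B
Bits 00 -> D
Bits 00 -> D
Bits 011 -> B
Bits 100 -> A
Bits 010 -> G


Decoded message: BDDBAG


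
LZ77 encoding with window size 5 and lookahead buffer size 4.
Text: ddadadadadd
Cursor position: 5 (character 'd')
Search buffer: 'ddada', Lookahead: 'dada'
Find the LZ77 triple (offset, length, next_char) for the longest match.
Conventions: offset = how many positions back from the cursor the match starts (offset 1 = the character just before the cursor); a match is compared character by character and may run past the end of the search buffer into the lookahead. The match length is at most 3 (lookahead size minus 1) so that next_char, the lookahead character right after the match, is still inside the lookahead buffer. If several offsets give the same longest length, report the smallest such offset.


Try each offset into the search buffer:
  offset=1 (pos 4, char 'a'): match length 0
  offset=2 (pos 3, char 'd'): match length 3
  offset=3 (pos 2, char 'a'): match length 0
  offset=4 (pos 1, char 'd'): match length 3
  offset=5 (pos 0, char 'd'): match length 1
Longest match has length 3, found at offsets 2, 4; take the smallest, offset 2.
next_char = character at position 5 + 3 = 8 -> 'a'

Best match: offset=2, length=3 (matching 'dad' starting at position 3)
LZ77 triple: (2, 3, 'a')


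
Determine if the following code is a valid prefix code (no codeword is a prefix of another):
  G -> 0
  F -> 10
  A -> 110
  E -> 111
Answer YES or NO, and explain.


Checking each pair (does one codeword prefix another?):
  G='0' vs F='10': no prefix
  G='0' vs A='110': no prefix
  G='0' vs E='111': no prefix
  F='10' vs G='0': no prefix
  F='10' vs A='110': no prefix
  F='10' vs E='111': no prefix
  A='110' vs G='0': no prefix
  A='110' vs F='10': no prefix
  A='110' vs E='111': no prefix
  E='111' vs G='0': no prefix
  E='111' vs F='10': no prefix
  E='111' vs A='110': no prefix
No violation found over all pairs.

YES -- this is a valid prefix code. No codeword is a prefix of any other codeword.


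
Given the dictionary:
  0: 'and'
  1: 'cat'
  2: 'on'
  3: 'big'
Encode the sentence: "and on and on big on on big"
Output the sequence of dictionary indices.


Look up each word in the dictionary:
  'and' -> 0
  'on' -> 2
  'and' -> 0
  'on' -> 2
  'big' -> 3
  'on' -> 2
  'on' -> 2
  'big' -> 3

Encoded: [0, 2, 0, 2, 3, 2, 2, 3]


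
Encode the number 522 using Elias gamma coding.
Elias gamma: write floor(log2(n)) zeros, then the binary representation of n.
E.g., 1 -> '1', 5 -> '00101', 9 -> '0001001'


num_bits = floor(log2(522)) + 1 = 10
leading_zeros = num_bits - 1 = 9
binary(522) = 1000001010

Elias gamma(522) = '000000000' + '1000001010' = 0000000001000001010 (19 bits)


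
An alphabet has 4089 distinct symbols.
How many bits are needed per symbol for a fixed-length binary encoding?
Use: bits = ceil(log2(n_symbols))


log2(4089) = 11.9975
Bracket: 2^11 = 2048 < 4089 <= 2^12 = 4096
So ceil(log2(4089)) = 12

bits = ceil(log2(4089)) = ceil(11.9975) = 12 bits


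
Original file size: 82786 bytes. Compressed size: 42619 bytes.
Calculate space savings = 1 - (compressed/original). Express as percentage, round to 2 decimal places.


ratio = compressed/original = 42619/82786 = 0.514809
savings = 1 - ratio = 1 - 0.514809 = 0.485191
as a percentage: 0.485191 * 100 = 48.52%

Space savings = 1 - 42619/82786 = 48.52%


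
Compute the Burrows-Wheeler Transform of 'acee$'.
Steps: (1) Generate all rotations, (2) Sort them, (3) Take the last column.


Rotations (sorted):
  0: $acee -> last char: e
  1: acee$ -> last char: $
  2: cee$a -> last char: a
  3: e$ace -> last char: e
  4: ee$ac -> last char: c


BWT = e$aec


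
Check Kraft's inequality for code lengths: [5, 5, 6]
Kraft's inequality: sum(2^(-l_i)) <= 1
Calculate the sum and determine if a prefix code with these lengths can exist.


Sum = 2^(-5) + 2^(-5) + 2^(-6)
    = 0.03125 + 0.03125 + 0.015625
    = 5/64 = 0.078125
Since 0.078125 <= 1, Kraft's inequality IS satisfied.
A prefix code with these lengths CAN exist.

Kraft sum = 0.078125. Satisfied.


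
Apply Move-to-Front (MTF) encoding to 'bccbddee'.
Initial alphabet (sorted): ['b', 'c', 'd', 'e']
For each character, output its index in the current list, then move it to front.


MTF encoding:
'b': index 0 in ['b', 'c', 'd', 'e'] -> ['b', 'c', 'd', 'e']
'c': index 1 in ['b', 'c', 'd', 'e'] -> ['c', 'b', 'd', 'e']
'c': index 0 in ['c', 'b', 'd', 'e'] -> ['c', 'b', 'd', 'e']
'b': index 1 in ['c', 'b', 'd', 'e'] -> ['b', 'c', 'd', 'e']
'd': index 2 in ['b', 'c', 'd', 'e'] -> ['d', 'b', 'c', 'e']
'd': index 0 in ['d', 'b', 'c', 'e'] -> ['d', 'b', 'c', 'e']
'e': index 3 in ['d', 'b', 'c', 'e'] -> ['e', 'd', 'b', 'c']
'e': index 0 in ['e', 'd', 'b', 'c'] -> ['e', 'd', 'b', 'c']


Output: [0, 1, 0, 1, 2, 0, 3, 0]


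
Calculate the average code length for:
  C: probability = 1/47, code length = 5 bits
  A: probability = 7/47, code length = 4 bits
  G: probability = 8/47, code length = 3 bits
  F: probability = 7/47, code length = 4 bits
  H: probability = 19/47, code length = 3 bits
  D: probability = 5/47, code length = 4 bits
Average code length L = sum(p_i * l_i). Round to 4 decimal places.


Weighted contributions p_i * l_i:
  C: (1/47) * 5 = 5/47
  A: (7/47) * 4 = 28/47
  G: (8/47) * 3 = 24/47
  F: (7/47) * 4 = 28/47
  H: (19/47) * 3 = 57/47
  D: (5/47) * 4 = 20/47
Sum = (5 + 28 + 24 + 28 + 57 + 20)/47 = 162/47

L = 162/47 = 3.4468 bits/symbol


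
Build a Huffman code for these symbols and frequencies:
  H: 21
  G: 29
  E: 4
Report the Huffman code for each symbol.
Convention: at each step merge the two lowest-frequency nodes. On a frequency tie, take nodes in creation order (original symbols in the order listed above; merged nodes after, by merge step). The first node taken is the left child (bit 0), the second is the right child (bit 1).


Huffman tree construction:
Step 1: Merge E(4) + H(21) = 25
Step 2: Merge (E+H)(25) + G(29) = 54
Read each symbol's code off the tree from the root (left child = 0, right child = 1).

Codes:
  H: 01 (length 2)
  G: 1 (length 1)
  E: 00 (length 2)
Average code length: 79/54 = 1.4630 bits/symbol


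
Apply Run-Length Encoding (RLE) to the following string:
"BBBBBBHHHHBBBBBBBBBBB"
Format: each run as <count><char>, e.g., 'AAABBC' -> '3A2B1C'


Scanning runs left to right:
  i=0: run of 'B' x 6 -> '6B'
  i=6: run of 'H' x 4 -> '4H'
  i=10: run of 'B' x 11 -> '11B'

RLE = 6B4H11B


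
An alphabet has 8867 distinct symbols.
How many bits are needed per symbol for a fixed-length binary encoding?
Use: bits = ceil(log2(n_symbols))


log2(8867) = 13.1142
Bracket: 2^13 = 8192 < 8867 <= 2^14 = 16384
So ceil(log2(8867)) = 14

bits = ceil(log2(8867)) = ceil(13.1142) = 14 bits


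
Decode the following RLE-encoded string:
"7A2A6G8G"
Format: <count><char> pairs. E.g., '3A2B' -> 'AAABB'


Expanding each <count><char> pair:
  7A -> 'AAAAAAA'
  2A -> 'AA'
  6G -> 'GGGGGG'
  8G -> 'GGGGGGGG'

Decoded = AAAAAAAAAGGGGGGGGGGGGGG


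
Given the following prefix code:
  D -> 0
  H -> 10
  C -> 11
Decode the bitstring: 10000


Decoding step by step:
Bits 10 -> H
Bits 0 -> D
Bits 0 -> D
Bits 0 -> D


Decoded message: HDDD


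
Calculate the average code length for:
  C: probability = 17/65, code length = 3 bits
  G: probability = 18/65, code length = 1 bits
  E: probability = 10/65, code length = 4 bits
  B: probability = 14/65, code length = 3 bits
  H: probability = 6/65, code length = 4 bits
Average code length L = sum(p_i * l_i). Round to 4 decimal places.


Weighted contributions p_i * l_i:
  C: (17/65) * 3 = 51/65
  G: (18/65) * 1 = 18/65
  E: (10/65) * 4 = 40/65
  B: (14/65) * 3 = 42/65
  H: (6/65) * 4 = 24/65
Sum = (51 + 18 + 40 + 42 + 24)/65 = 175/65

L = 175/65 = 2.6923 bits/symbol
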